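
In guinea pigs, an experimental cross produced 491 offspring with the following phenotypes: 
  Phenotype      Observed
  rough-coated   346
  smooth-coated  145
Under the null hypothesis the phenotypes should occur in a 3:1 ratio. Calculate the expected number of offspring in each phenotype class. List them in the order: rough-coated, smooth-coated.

368.25, 122.75

Expected counts for N = 491 under a 3:1 ratio (total parts = 4):
  rough-coated: 491 × 3/4 = 368.25
  smooth-coated: 491 × 1/4 = 122.75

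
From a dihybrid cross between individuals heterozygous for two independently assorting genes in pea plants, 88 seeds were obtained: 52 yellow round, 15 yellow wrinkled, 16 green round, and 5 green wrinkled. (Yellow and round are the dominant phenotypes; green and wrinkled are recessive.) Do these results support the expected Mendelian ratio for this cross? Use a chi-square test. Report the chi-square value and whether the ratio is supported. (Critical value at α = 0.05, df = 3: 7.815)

A dihybrid F₂ with independent assortment and complete dominance at both loci gives a 9:3:3:1 phenotypic ratio.
Total ratio parts = 16. Expected numbers out of 88:
  yellow round: 88 × 9/16 = 49.5
  yellow wrinkled: 88 × 3/16 = 16.5
  green round: 88 × 3/16 = 16.5
  green wrinkled: 88 × 1/16 = 5.5
χ² = Σ (O − E)² / E
  yellow round: (52 − 49.5)² / 49.5 = 0.1263
  yellow wrinkled: (15 − 16.5)² / 16.5 = 0.1364
  green round: (16 − 16.5)² / 16.5 = 0.0152
  green wrinkled: (5 − 5.5)² / 5.5 = 0.0455
χ² = 0.1263 + 0.1364 + 0.0152 + 0.0455 = 0.3234 ≈ 0.323
Degrees of freedom = 4 − 1 = 3; critical value at α = 0.05 is 7.815.
Since 0.323 < 7.815, we fail to reject the null hypothesis — the data are consistent with the 9:3:3:1 ratio.

0.323; consistent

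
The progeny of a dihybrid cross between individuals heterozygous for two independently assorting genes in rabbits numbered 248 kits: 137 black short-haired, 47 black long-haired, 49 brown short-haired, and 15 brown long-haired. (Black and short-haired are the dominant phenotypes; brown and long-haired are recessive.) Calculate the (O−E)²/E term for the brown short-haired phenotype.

A dihybrid F₂ with independent assortment and complete dominance at both loci gives a 9:3:3:1 phenotypic ratio.
Under the 9:3:3:1 hypothesis (Σ ratio = 16, N = 248):
  black short-haired: 248 × 9/16 = 139.5
  black long-haired: 248 × 3/16 = 46.5
  brown short-haired: 248 × 3/16 = 46.5
  brown long-haired: 248 × 1/16 = 15.5
Contribution of brown short-haired: (49 − 46.5)² / 46.5 = 0.1344

0.134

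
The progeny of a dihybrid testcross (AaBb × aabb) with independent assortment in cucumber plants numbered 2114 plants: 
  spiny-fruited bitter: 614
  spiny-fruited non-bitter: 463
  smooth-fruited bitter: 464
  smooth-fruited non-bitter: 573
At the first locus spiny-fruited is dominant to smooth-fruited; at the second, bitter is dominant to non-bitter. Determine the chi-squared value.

A dihybrid testcross with independent assortment gives a 1:1:1:1 ratio.
Under the 1:1:1:1 hypothesis (Σ ratio = 4, N = 2114):
  spiny-fruited bitter: 2114 × 1/4 = 528.5
  spiny-fruited non-bitter: 2114 × 1/4 = 528.5
  smooth-fruited bitter: 2114 × 1/4 = 528.5
  smooth-fruited non-bitter: 2114 × 1/4 = 528.5
χ² = Σ (O − E)² / E
  spiny-fruited bitter: (614 − 528.5)² / 528.5 = 13.8321
  spiny-fruited non-bitter: (463 − 528.5)² / 528.5 = 8.1178
  smooth-fruited bitter: (464 − 528.5)² / 528.5 = 7.8718
  smooth-fruited non-bitter: (573 − 528.5)² / 528.5 = 3.7469
χ² = 13.8321 + 8.1178 + 7.8718 + 3.7469 = 33.5686 ≈ 33.569

33.569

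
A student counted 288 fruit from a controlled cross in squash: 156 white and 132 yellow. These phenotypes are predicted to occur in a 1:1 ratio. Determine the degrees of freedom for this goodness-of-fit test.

1

A goodness-of-fit test with 2 phenotype classes has df = 2 − 1 = 1.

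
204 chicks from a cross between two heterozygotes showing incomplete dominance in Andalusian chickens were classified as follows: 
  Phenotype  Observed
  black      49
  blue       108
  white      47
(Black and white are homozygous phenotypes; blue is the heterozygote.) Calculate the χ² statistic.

With incomplete dominance, a heterozygote × heterozygote cross gives a 1:2:1 phenotypic ratio.
Under the 1:2:1 hypothesis (Σ ratio = 4, N = 204):
  black: 204 × 1/4 = 51
  blue: 204 × 2/4 = 102
  white: 204 × 1/4 = 51
χ² = Σ (O − E)² / E
  black: (49 − 51)² / 51 = 0.0784
  blue: (108 − 102)² / 102 = 0.3529
  white: (47 − 51)² / 51 = 0.3137
χ² = 0.0784 + 0.3529 + 0.3137 = 0.745

0.745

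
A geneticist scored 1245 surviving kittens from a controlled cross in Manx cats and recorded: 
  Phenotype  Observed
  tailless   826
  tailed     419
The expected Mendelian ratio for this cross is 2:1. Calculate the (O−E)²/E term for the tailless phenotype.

0.019

The 2:1 ratio has 3 parts, so with N = 1245 the expected counts are:
  tailless: 1245 × 2/3 = 830
  tailed: 1245 × 1/3 = 415
Contribution of tailless: (826 − 830)² / 830 = 0.0193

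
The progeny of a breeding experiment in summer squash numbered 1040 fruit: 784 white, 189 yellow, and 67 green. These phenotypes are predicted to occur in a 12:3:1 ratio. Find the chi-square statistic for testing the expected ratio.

0.267

Expected counts for N = 1040 under a 12:3:1 ratio (total parts = 16):
  white: 1040 × 12/16 = 780
  yellow: 1040 × 3/16 = 195
  green: 1040 × 1/16 = 65
χ² = Σ (O − E)² / E
  white: (784 − 780)² / 780 = 0.0205
  yellow: (189 − 195)² / 195 = 0.1846
  green: (67 − 65)² / 65 = 0.0615
χ² = 0.0205 + 0.1846 + 0.0615 = 0.2666 ≈ 0.267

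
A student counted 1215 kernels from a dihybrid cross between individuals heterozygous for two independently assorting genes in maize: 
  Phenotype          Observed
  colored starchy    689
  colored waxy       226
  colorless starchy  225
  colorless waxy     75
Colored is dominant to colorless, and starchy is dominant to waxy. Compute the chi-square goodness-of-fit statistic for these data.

0.106

A dihybrid F₂ with independent assortment and complete dominance at both loci gives a 9:3:3:1 phenotypic ratio.
Under the 9:3:3:1 hypothesis (Σ ratio = 16, N = 1215):
  colored starchy: 1215 × 9/16 = 683.4375
  colored waxy: 1215 × 3/16 = 227.8125
  colorless starchy: 1215 × 3/16 = 227.8125
  colorless waxy: 1215 × 1/16 = 75.9375
χ² = Σ (O − E)² / E
  colored starchy: (689 − 683.4375)² / 683.4375 = 0.0453
  colored waxy: (226 − 227.8125)² / 227.8125 = 0.0144
  colorless starchy: (225 − 227.8125)² / 227.8125 = 0.0347
  colorless waxy: (75 − 75.9375)² / 75.9375 = 0.0116
χ² = 0.0453 + 0.0144 + 0.0347 + 0.0116 = 0.106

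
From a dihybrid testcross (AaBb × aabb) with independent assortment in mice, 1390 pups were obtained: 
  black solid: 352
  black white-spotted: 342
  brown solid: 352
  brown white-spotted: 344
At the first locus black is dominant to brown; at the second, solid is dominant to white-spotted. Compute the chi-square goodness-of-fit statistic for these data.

0.239

A dihybrid testcross with independent assortment gives a 1:1:1:1 ratio.
The 1:1:1:1 ratio has 4 parts, so with N = 1390 the expected counts are:
  black solid: 1390 × 1/4 = 347.5
  black white-spotted: 1390 × 1/4 = 347.5
  brown solid: 1390 × 1/4 = 347.5
  brown white-spotted: 1390 × 1/4 = 347.5
χ² = Σ (O − E)² / E
  black solid: (352 − 347.5)² / 347.5 = 0.0583
  black white-spotted: (342 − 347.5)² / 347.5 = 0.0871
  brown solid: (352 − 347.5)² / 347.5 = 0.0583
  brown white-spotted: (344 − 347.5)² / 347.5 = 0.0353
χ² = 0.0583 + 0.0871 + 0.0583 + 0.0353 = 0.239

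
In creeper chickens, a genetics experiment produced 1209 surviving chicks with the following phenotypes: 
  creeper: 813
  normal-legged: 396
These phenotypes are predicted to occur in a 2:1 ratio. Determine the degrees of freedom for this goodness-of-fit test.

1

A goodness-of-fit test with 2 phenotype classes has df = 2 − 1 = 1.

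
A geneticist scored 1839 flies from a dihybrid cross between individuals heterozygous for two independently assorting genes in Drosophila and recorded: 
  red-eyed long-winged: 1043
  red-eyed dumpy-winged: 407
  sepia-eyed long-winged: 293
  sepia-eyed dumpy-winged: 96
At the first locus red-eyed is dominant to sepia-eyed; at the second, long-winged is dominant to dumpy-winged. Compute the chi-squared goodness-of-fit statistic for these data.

A dihybrid F₂ with independent assortment and complete dominance at both loci gives a 9:3:3:1 phenotypic ratio.
Expected counts for N = 1839 under a 9:3:3:1 ratio (total parts = 16):
  red-eyed long-winged: 1839 × 9/16 = 1034.4375
  red-eyed dumpy-winged: 1839 × 3/16 = 344.8125
  sepia-eyed long-winged: 1839 × 3/16 = 344.8125
  sepia-eyed dumpy-winged: 1839 × 1/16 = 114.9375
χ² = Σ (O − E)² / E
  red-eyed long-winged: (1043 − 1034.4375)² / 1034.4375 = 0.0709
  red-eyed dumpy-winged: (407 − 344.8125)² / 344.8125 = 11.2156
  sepia-eyed long-winged: (293 − 344.8125)² / 344.8125 = 7.7855
  sepia-eyed dumpy-winged: (96 − 114.9375)² / 114.9375 = 3.1202
χ² = 0.0709 + 11.2156 + 7.7855 + 3.1202 = 22.1922 ≈ 22.192

22.192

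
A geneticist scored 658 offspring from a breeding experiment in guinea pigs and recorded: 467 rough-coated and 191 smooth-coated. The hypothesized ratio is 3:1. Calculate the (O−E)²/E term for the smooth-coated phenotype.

Under the 3:1 hypothesis (Σ ratio = 4, N = 658):
  rough-coated: 658 × 3/4 = 493.5
  smooth-coated: 658 × 1/4 = 164.5
Contribution of smooth-coated: (191 − 164.5)² / 164.5 = 4.2690

4.269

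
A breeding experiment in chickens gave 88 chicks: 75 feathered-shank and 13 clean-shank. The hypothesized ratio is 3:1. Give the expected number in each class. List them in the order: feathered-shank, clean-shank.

66, 22

Under the 3:1 hypothesis (Σ ratio = 4, N = 88):
  feathered-shank: 88 × 3/4 = 66
  clean-shank: 88 × 1/4 = 22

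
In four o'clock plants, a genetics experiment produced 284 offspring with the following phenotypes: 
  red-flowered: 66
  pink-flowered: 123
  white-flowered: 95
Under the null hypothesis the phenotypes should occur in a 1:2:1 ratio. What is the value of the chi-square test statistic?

11.007

Total ratio parts = 4. Expected numbers out of 284:
  red-flowered: 284 × 1/4 = 71
  pink-flowered: 284 × 2/4 = 142
  white-flowered: 284 × 1/4 = 71
χ² = Σ (O − E)² / E
  red-flowered: (66 − 71)² / 71 = 0.3521
  pink-flowered: (123 − 142)² / 142 = 2.5423
  white-flowered: (95 − 71)² / 71 = 8.1127
χ² = 0.3521 + 2.5423 + 8.1127 = 11.0071 ≈ 11.007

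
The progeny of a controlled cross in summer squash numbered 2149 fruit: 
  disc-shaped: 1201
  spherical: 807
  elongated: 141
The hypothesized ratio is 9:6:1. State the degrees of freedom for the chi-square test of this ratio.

2

A goodness-of-fit test with 3 phenotype classes has df = 3 − 1 = 2.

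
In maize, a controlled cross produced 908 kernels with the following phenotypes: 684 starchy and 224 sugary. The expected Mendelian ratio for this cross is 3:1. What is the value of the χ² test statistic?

0.053

Expected counts for N = 908 under a 3:1 ratio (total parts = 4):
  starchy: 908 × 3/4 = 681
  sugary: 908 × 1/4 = 227
χ² = Σ (O − E)² / E
  starchy: (684 − 681)² / 681 = 0.0132
  sugary: (224 − 227)² / 227 = 0.0396
χ² = 0.0132 + 0.0396 = 0.0528 ≈ 0.053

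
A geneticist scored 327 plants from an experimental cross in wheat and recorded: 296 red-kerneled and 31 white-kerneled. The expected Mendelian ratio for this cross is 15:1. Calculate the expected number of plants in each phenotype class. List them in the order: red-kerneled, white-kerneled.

Under the 15:1 hypothesis (Σ ratio = 16, N = 327):
  red-kerneled: 327 × 15/16 = 306.5625
  white-kerneled: 327 × 1/16 = 20.4375

306.5625, 20.4375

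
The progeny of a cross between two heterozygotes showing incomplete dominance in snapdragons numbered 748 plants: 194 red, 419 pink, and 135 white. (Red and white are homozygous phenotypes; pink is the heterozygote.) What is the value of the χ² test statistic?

With incomplete dominance, a heterozygote × heterozygote cross gives a 1:2:1 phenotypic ratio.
Expected counts for N = 748 under a 1:2:1 ratio (total parts = 4):
  red: 748 × 1/4 = 187
  pink: 748 × 2/4 = 374
  white: 748 × 1/4 = 187
χ² = Σ (O − E)² / E
  red: (194 − 187)² / 187 = 0.2620
  pink: (419 − 374)² / 374 = 5.4144
  white: (135 − 187)² / 187 = 14.4599
χ² = 0.2620 + 5.4144 + 14.4599 = 20.1363 ≈ 20.136

20.136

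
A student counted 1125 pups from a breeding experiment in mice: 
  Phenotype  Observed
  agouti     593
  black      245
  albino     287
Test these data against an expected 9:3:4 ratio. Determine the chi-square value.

The 9:3:4 ratio has 16 parts, so with N = 1125 the expected counts are:
  agouti: 1125 × 9/16 = 632.8125
  black: 1125 × 3/16 = 210.9375
  albino: 1125 × 4/16 = 281.25
χ² = Σ (O − E)² / E
  agouti: (593 − 632.8125)² / 632.8125 = 2.5047
  black: (245 − 210.9375)² / 210.9375 = 5.5005
  albino: (287 − 281.25)² / 281.25 = 0.1176
χ² = 2.5047 + 5.5005 + 0.1176 = 8.1228 ≈ 8.123

8.123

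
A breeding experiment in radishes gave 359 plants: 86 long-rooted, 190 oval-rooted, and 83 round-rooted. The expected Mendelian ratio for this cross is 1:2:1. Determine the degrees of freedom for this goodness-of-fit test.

A goodness-of-fit test with 3 phenotype classes has df = 3 − 1 = 2.

2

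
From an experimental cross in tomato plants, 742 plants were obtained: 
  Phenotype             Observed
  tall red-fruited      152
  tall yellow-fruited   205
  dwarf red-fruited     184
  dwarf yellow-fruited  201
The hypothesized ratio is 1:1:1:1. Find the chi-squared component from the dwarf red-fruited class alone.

Total ratio parts = 4. Expected numbers out of 742:
  tall red-fruited: 742 × 1/4 = 185.5
  tall yellow-fruited: 742 × 1/4 = 185.5
  dwarf red-fruited: 742 × 1/4 = 185.5
  dwarf yellow-fruited: 742 × 1/4 = 185.5
Contribution of dwarf red-fruited: (184 − 185.5)² / 185.5 = 0.0121

0.012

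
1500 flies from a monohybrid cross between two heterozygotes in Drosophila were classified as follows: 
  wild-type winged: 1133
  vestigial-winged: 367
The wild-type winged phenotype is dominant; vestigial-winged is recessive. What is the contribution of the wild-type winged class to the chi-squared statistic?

For a monohybrid cross between heterozygotes with complete dominance, the expected phenotypic ratio is 3:1.
Under the 3:1 hypothesis (Σ ratio = 4, N = 1500):
  wild-type winged: 1500 × 3/4 = 1125
  vestigial-winged: 1500 × 1/4 = 375
Contribution of wild-type winged: (1133 − 1125)² / 1125 = 0.0569

0.057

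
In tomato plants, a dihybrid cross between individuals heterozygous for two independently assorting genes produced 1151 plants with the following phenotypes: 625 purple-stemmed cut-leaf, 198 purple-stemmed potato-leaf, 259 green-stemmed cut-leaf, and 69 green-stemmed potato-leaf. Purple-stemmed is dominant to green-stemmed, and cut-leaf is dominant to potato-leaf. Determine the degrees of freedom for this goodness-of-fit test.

A dihybrid F₂ with independent assortment and complete dominance at both loci gives a 9:3:3:1 phenotypic ratio.
A goodness-of-fit test with 4 phenotype classes has df = 4 − 1 = 3.

3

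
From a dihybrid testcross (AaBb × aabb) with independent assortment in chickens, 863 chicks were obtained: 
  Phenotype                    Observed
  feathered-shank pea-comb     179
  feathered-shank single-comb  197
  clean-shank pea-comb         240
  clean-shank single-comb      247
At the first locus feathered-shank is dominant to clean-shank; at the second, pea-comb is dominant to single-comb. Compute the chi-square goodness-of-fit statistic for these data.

A dihybrid testcross with independent assortment gives a 1:1:1:1 ratio.
Total ratio parts = 4. Expected numbers out of 863:
  feathered-shank pea-comb: 863 × 1/4 = 215.75
  feathered-shank single-comb: 863 × 1/4 = 215.75
  clean-shank pea-comb: 863 × 1/4 = 215.75
  clean-shank single-comb: 863 × 1/4 = 215.75
χ² = Σ (O − E)² / E
  feathered-shank pea-comb: (179 − 215.75)² / 215.75 = 6.2598
  feathered-shank single-comb: (197 − 215.75)² / 215.75 = 1.6295
  clean-shank pea-comb: (240 − 215.75)² / 215.75 = 2.7257
  clean-shank single-comb: (247 − 215.75)² / 215.75 = 4.5264
χ² = 6.2598 + 1.6295 + 2.7257 + 4.5264 = 15.1414 ≈ 15.141

15.141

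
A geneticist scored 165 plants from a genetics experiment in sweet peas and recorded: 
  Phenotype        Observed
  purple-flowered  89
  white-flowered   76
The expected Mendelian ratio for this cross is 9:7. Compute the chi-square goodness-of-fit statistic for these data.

0.358

Expected counts for N = 165 under a 9:7 ratio (total parts = 16):
  purple-flowered: 165 × 9/16 = 92.8125
  white-flowered: 165 × 7/16 = 72.1875
χ² = Σ (O − E)² / E
  purple-flowered: (89 − 92.8125)² / 92.8125 = 0.1566
  white-flowered: (76 − 72.1875)² / 72.1875 = 0.2014
χ² = 0.1566 + 0.2014 = 0.358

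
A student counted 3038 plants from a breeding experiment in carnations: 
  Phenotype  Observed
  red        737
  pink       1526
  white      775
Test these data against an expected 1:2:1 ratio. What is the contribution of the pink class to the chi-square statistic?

Expected counts for N = 3038 under a 1:2:1 ratio (total parts = 4):
  red: 3038 × 1/4 = 759.5
  pink: 3038 × 2/4 = 1519
  white: 3038 × 1/4 = 759.5
Contribution of pink: (1526 − 1519)² / 1519 = 0.0323

0.032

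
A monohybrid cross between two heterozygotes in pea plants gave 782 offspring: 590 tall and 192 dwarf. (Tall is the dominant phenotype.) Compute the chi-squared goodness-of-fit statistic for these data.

0.084

For a monohybrid cross between heterozygotes with complete dominance, the expected phenotypic ratio is 3:1.
Expected counts for N = 782 under a 3:1 ratio (total parts = 4):
  tall: 782 × 3/4 = 586.5
  dwarf: 782 × 1/4 = 195.5
χ² = Σ (O − E)² / E
  tall: (590 − 586.5)² / 586.5 = 0.0209
  dwarf: (192 − 195.5)² / 195.5 = 0.0627
χ² = 0.0209 + 0.0627 = 0.0836 ≈ 0.084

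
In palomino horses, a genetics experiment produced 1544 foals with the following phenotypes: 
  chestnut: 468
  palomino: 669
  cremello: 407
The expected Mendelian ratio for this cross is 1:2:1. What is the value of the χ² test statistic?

32.304

The 1:2:1 ratio has 4 parts, so with N = 1544 the expected counts are:
  chestnut: 1544 × 1/4 = 386
  palomino: 1544 × 2/4 = 772
  cremello: 1544 × 1/4 = 386
χ² = Σ (O − E)² / E
  chestnut: (468 − 386)² / 386 = 17.4197
  palomino: (669 − 772)² / 772 = 13.7422
  cremello: (407 − 386)² / 386 = 1.1425
χ² = 17.4197 + 13.7422 + 1.1425 = 32.3044 ≈ 32.304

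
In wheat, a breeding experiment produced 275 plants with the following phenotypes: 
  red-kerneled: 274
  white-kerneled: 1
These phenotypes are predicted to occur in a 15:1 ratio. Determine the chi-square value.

16.262

Total ratio parts = 16. Expected numbers out of 275:
  red-kerneled: 275 × 15/16 = 257.8125
  white-kerneled: 275 × 1/16 = 17.1875
χ² = Σ (O − E)² / E
  red-kerneled: (274 − 257.8125)² / 257.8125 = 1.0164
  white-kerneled: (1 − 17.1875)² / 17.1875 = 15.2457
χ² = 1.0164 + 15.2457 = 16.2621 ≈ 16.262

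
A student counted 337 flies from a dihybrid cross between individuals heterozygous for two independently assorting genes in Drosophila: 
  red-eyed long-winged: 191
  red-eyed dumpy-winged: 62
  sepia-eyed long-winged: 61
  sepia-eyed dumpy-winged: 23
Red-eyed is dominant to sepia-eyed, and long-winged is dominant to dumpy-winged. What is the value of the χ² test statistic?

0.287

A dihybrid F₂ with independent assortment and complete dominance at both loci gives a 9:3:3:1 phenotypic ratio.
Total ratio parts = 16. Expected numbers out of 337:
  red-eyed long-winged: 337 × 9/16 = 189.5625
  red-eyed dumpy-winged: 337 × 3/16 = 63.1875
  sepia-eyed long-winged: 337 × 3/16 = 63.1875
  sepia-eyed dumpy-winged: 337 × 1/16 = 21.0625
χ² = Σ (O − E)² / E
  red-eyed long-winged: (191 − 189.5625)² / 189.5625 = 0.0109
  red-eyed dumpy-winged: (62 − 63.1875)² / 63.1875 = 0.0223
  sepia-eyed long-winged: (61 − 63.1875)² / 63.1875 = 0.0757
  sepia-eyed dumpy-winged: (23 − 21.0625)² / 21.0625 = 0.1782
χ² = 0.0109 + 0.0223 + 0.0757 + 0.1782 = 0.2871 ≈ 0.287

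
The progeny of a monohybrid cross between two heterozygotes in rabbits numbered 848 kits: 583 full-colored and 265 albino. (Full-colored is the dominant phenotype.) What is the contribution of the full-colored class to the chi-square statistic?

For a monohybrid cross between heterozygotes with complete dominance, the expected phenotypic ratio is 3:1.
Expected counts for N = 848 under a 3:1 ratio (total parts = 4):
  full-colored: 848 × 3/4 = 636
  albino: 848 × 1/4 = 212
Contribution of full-colored: (583 − 636)² / 636 = 4.4167

4.417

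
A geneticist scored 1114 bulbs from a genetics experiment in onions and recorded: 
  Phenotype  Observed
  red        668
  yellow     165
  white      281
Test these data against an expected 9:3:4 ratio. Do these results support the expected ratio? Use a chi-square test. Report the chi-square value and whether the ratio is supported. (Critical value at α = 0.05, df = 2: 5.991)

11.970; not consistent

Under the 9:3:4 hypothesis (Σ ratio = 16, N = 1114):
  red: 1114 × 9/16 = 626.625
  yellow: 1114 × 3/16 = 208.875
  white: 1114 × 4/16 = 278.5
χ² = Σ (O − E)² / E
  red: (668 − 626.625)² / 626.625 = 2.7319
  yellow: (165 − 208.875)² / 208.875 = 9.2161
  white: (281 − 278.5)² / 278.5 = 0.0224
χ² = 2.7319 + 9.2161 + 0.0224 = 11.9704 ≈ 11.970
Degrees of freedom = 3 − 1 = 2; critical value at α = 0.05 is 5.991.
Since 11.970 > 5.991, we reject the null hypothesis — the data do not fit the 9:3:4 ratio.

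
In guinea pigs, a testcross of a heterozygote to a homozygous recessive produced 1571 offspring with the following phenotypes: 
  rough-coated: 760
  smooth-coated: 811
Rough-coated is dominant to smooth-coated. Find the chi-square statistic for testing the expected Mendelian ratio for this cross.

1.656

A testcross of a heterozygote (Aa × aa) gives a 1:1 phenotypic ratio.
Expected counts for N = 1571 under a 1:1 ratio (total parts = 2):
  rough-coated: 1571 × 1/2 = 785.5
  smooth-coated: 1571 × 1/2 = 785.5
χ² = Σ (O − E)² / E
  rough-coated: (760 − 785.5)² / 785.5 = 0.8278
  smooth-coated: (811 − 785.5)² / 785.5 = 0.8278
χ² = 0.8278 + 0.8278 = 1.6556 ≈ 1.656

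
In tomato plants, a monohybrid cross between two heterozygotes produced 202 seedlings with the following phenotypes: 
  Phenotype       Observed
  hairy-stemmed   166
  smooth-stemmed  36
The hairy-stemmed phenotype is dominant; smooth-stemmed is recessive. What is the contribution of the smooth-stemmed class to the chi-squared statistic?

4.163

For a monohybrid cross between heterozygotes with complete dominance, the expected phenotypic ratio is 3:1.
Total ratio parts = 4. Expected numbers out of 202:
  hairy-stemmed: 202 × 3/4 = 151.5
  smooth-stemmed: 202 × 1/4 = 50.5
Contribution of smooth-stemmed: (36 − 50.5)² / 50.5 = 4.1634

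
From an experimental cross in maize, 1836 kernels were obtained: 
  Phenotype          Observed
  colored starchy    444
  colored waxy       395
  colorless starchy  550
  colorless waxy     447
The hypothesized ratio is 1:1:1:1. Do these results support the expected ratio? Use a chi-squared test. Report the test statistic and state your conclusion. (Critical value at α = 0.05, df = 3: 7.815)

27.769; not consistent

Under the 1:1:1:1 hypothesis (Σ ratio = 4, N = 1836):
  colored starchy: 1836 × 1/4 = 459
  colored waxy: 1836 × 1/4 = 459
  colorless starchy: 1836 × 1/4 = 459
  colorless waxy: 1836 × 1/4 = 459
χ² = Σ (O − E)² / E
  colored starchy: (444 − 459)² / 459 = 0.4902
  colored waxy: (395 − 459)² / 459 = 8.9237
  colorless starchy: (550 − 459)² / 459 = 18.0414
  colorless waxy: (447 − 459)² / 459 = 0.3137
χ² = 0.4902 + 8.9237 + 18.0414 + 0.3137 = 27.769
Degrees of freedom = 4 − 1 = 3; critical value at α = 0.05 is 7.815.
Since 27.769 > 7.815, we reject the null hypothesis — the data do not fit the 1:1:1:1 ratio.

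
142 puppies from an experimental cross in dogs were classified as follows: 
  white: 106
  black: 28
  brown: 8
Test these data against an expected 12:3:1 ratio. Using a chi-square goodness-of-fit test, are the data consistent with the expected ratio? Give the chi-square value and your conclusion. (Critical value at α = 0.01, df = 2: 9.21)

0.160; consistent

Total ratio parts = 16. Expected numbers out of 142:
  white: 142 × 12/16 = 106.5
  black: 142 × 3/16 = 26.625
  brown: 142 × 1/16 = 8.875
χ² = Σ (O − E)² / E
  white: (106 − 106.5)² / 106.5 = 0.0023
  black: (28 − 26.625)² / 26.625 = 0.0710
  brown: (8 − 8.875)² / 8.875 = 0.0863
χ² = 0.0023 + 0.0710 + 0.0863 = 0.1596 ≈ 0.160
Degrees of freedom = 3 − 1 = 2; critical value at α = 0.01 is 9.21.
Since 0.160 < 9.21, we fail to reject the null hypothesis — the data are consistent with the 12:3:1 ratio.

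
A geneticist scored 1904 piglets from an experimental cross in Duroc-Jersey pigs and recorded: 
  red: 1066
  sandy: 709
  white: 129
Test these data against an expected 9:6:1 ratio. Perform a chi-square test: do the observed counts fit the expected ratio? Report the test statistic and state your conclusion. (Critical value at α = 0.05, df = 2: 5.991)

Under the 9:6:1 hypothesis (Σ ratio = 16, N = 1904):
  red: 1904 × 9/16 = 1071
  sandy: 1904 × 6/16 = 714
  white: 1904 × 1/16 = 119
χ² = Σ (O − E)² / E
  red: (1066 − 1071)² / 1071 = 0.0233
  sandy: (709 − 714)² / 714 = 0.0350
  white: (129 − 119)² / 119 = 0.8403
χ² = 0.0233 + 0.0350 + 0.8403 = 0.8986 ≈ 0.899
Degrees of freedom = 3 − 1 = 2; critical value at α = 0.05 is 5.991.
Since 0.899 < 5.991, we fail to reject the null hypothesis — the data are consistent with the 9:6:1 ratio.

0.899; consistent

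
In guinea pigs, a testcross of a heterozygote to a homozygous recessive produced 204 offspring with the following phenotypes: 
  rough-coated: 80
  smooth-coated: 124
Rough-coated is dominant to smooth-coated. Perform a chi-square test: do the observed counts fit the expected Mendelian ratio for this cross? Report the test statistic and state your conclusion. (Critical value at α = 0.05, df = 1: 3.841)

9.490; not consistent

A testcross of a heterozygote (Aa × aa) gives a 1:1 phenotypic ratio.
The 1:1 ratio has 2 parts, so with N = 204 the expected counts are:
  rough-coated: 204 × 1/2 = 102
  smooth-coated: 204 × 1/2 = 102
χ² = Σ (O − E)² / E
  rough-coated: (80 − 102)² / 102 = 4.7451
  smooth-coated: (124 − 102)² / 102 = 4.7451
χ² = 4.7451 + 4.7451 = 9.4902 ≈ 9.490
Degrees of freedom = 2 − 1 = 1; critical value at α = 0.05 is 3.841.
Since 9.490 > 3.841, we reject the null hypothesis — the data do not fit the 1:1 ratio.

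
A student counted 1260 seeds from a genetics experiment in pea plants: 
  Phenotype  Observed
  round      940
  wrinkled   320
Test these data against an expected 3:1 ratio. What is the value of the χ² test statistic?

Total ratio parts = 4. Expected numbers out of 1260:
  round: 1260 × 3/4 = 945
  wrinkled: 1260 × 1/4 = 315
χ² = Σ (O − E)² / E
  round: (940 − 945)² / 945 = 0.0265
  wrinkled: (320 − 315)² / 315 = 0.0794
χ² = 0.0265 + 0.0794 = 0.1059 ≈ 0.106

0.106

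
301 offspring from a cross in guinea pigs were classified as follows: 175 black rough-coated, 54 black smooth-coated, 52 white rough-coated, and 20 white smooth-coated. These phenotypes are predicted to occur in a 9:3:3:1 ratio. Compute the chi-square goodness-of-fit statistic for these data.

0.720

Expected counts for N = 301 under a 9:3:3:1 ratio (total parts = 16):
  black rough-coated: 301 × 9/16 = 169.3125
  black smooth-coated: 301 × 3/16 = 56.4375
  white rough-coated: 301 × 3/16 = 56.4375
  white smooth-coated: 301 × 1/16 = 18.8125
χ² = Σ (O − E)² / E
  black rough-coated: (175 − 169.3125)² / 169.3125 = 0.1911
  black smooth-coated: (54 − 56.4375)² / 56.4375 = 0.1053
  white rough-coated: (52 − 56.4375)² / 56.4375 = 0.3489
  white smooth-coated: (20 − 18.8125)² / 18.8125 = 0.0750
χ² = 0.1911 + 0.1053 + 0.3489 + 0.0750 = 0.7203 ≈ 0.720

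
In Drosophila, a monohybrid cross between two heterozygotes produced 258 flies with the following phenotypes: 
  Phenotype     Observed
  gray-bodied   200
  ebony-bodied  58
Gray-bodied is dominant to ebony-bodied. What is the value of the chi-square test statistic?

For a monohybrid cross between heterozygotes with complete dominance, the expected phenotypic ratio is 3:1.
Under the 3:1 hypothesis (Σ ratio = 4, N = 258):
  gray-bodied: 258 × 3/4 = 193.5
  ebony-bodied: 258 × 1/4 = 64.5
χ² = Σ (O − E)² / E
  gray-bodied: (200 − 193.5)² / 193.5 = 0.2183
  ebony-bodied: (58 − 64.5)² / 64.5 = 0.6550
χ² = 0.2183 + 0.6550 = 0.8733 ≈ 0.873

0.873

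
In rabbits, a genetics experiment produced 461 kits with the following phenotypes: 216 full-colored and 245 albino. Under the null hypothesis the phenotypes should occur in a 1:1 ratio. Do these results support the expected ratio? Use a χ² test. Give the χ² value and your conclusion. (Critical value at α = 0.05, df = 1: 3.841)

Under the 1:1 hypothesis (Σ ratio = 2, N = 461):
  full-colored: 461 × 1/2 = 230.5
  albino: 461 × 1/2 = 230.5
χ² = Σ (O − E)² / E
  full-colored: (216 − 230.5)² / 230.5 = 0.9121
  albino: (245 − 230.5)² / 230.5 = 0.9121
χ² = 0.9121 + 0.9121 = 1.8242 ≈ 1.824
Degrees of freedom = 2 − 1 = 1; critical value at α = 0.05 is 3.841.
Since 1.824 < 3.841, we fail to reject the null hypothesis — the data are consistent with the 1:1 ratio.

1.824; consistent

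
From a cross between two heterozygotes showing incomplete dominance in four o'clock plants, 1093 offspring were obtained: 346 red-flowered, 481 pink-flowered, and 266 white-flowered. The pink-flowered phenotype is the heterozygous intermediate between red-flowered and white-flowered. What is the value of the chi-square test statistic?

With incomplete dominance, a heterozygote × heterozygote cross gives a 1:2:1 phenotypic ratio.
Under the 1:2:1 hypothesis (Σ ratio = 4, N = 1093):
  red-flowered: 1093 × 1/4 = 273.25
  pink-flowered: 1093 × 2/4 = 546.5
  white-flowered: 1093 × 1/4 = 273.25
χ² = Σ (O − E)² / E
  red-flowered: (346 − 273.25)² / 273.25 = 19.3689
  pink-flowered: (481 − 546.5)² / 546.5 = 7.8504
  white-flowered: (266 − 273.25)² / 273.25 = 0.1924
χ² = 19.3689 + 7.8504 + 0.1924 = 27.4117 ≈ 27.412

27.412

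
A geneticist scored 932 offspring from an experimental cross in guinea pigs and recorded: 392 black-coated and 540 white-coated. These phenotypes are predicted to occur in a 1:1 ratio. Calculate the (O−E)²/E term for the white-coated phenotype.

Expected counts for N = 932 under a 1:1 ratio (total parts = 2):
  black-coated: 932 × 1/2 = 466
  white-coated: 932 × 1/2 = 466
Contribution of white-coated: (540 − 466)² / 466 = 11.7511

11.751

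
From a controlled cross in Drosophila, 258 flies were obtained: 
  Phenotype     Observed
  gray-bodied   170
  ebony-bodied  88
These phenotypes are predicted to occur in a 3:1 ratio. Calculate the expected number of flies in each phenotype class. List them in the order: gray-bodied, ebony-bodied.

193.5, 64.5

The 3:1 ratio has 4 parts, so with N = 258 the expected counts are:
  gray-bodied: 258 × 3/4 = 193.5
  ebony-bodied: 258 × 1/4 = 64.5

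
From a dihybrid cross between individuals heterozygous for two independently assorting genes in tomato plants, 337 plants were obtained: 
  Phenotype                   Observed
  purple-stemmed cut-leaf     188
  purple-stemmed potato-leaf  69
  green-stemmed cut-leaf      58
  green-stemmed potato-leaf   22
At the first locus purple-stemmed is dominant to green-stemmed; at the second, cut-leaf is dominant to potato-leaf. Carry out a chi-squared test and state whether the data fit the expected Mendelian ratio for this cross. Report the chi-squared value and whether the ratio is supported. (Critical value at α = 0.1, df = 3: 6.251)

A dihybrid F₂ with independent assortment and complete dominance at both loci gives a 9:3:3:1 phenotypic ratio.
Under the 9:3:3:1 hypothesis (Σ ratio = 16, N = 337):
  purple-stemmed cut-leaf: 337 × 9/16 = 189.5625
  purple-stemmed potato-leaf: 337 × 3/16 = 63.1875
  green-stemmed cut-leaf: 337 × 3/16 = 63.1875
  green-stemmed potato-leaf: 337 × 1/16 = 21.0625
χ² = Σ (O − E)² / E
  purple-stemmed cut-leaf: (188 − 189.5625)² / 189.5625 = 0.0129
  purple-stemmed potato-leaf: (69 − 63.1875)² / 63.1875 = 0.5347
  green-stemmed cut-leaf: (58 − 63.1875)² / 63.1875 = 0.4259
  green-stemmed potato-leaf: (22 − 21.0625)² / 21.0625 = 0.0417
χ² = 0.0129 + 0.5347 + 0.4259 + 0.0417 = 1.0152 ≈ 1.015
Degrees of freedom = 4 − 1 = 3; critical value at α = 0.1 is 6.251.
Since 1.015 < 6.251, we fail to reject the null hypothesis — the data are consistent with the 9:3:3:1 ratio.

1.015; consistent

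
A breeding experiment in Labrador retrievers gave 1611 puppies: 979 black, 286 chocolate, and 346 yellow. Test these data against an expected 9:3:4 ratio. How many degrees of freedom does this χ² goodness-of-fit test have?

A goodness-of-fit test with 3 phenotype classes has df = 3 − 1 = 2.

2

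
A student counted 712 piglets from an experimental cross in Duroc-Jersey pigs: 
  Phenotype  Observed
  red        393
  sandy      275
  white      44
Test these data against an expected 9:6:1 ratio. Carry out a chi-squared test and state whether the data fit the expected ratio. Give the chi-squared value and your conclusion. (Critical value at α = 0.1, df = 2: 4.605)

Under the 9:6:1 hypothesis (Σ ratio = 16, N = 712):
  red: 712 × 9/16 = 400.5
  sandy: 712 × 6/16 = 267
  white: 712 × 1/16 = 44.5
χ² = Σ (O − E)² / E
  red: (393 − 400.5)² / 400.5 = 0.1404
  sandy: (275 − 267)² / 267 = 0.2397
  white: (44 − 44.5)² / 44.5 = 0.0056
χ² = 0.1404 + 0.2397 + 0.0056 = 0.3857 ≈ 0.386
Degrees of freedom = 3 − 1 = 2; critical value at α = 0.1 is 4.605.
Since 0.386 < 4.605, we fail to reject the null hypothesis — the data are consistent with the 9:6:1 ratio.

0.386; consistent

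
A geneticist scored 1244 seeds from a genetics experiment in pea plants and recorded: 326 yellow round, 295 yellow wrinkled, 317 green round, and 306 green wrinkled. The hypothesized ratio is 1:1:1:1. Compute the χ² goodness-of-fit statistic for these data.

Expected counts for N = 1244 under a 1:1:1:1 ratio (total parts = 4):
  yellow round: 1244 × 1/4 = 311
  yellow wrinkled: 1244 × 1/4 = 311
  green round: 1244 × 1/4 = 311
  green wrinkled: 1244 × 1/4 = 311
χ² = Σ (O − E)² / E
  yellow round: (326 − 311)² / 311 = 0.7235
  yellow wrinkled: (295 − 311)² / 311 = 0.8232
  green round: (317 − 311)² / 311 = 0.1158
  green wrinkled: (306 − 311)² / 311 = 0.0804
χ² = 0.7235 + 0.8232 + 0.1158 + 0.0804 = 1.7429 ≈ 1.743

1.743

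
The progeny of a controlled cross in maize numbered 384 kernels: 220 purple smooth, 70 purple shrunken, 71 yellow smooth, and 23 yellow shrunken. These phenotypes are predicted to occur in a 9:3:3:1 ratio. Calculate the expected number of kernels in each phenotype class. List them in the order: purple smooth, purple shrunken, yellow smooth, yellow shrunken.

216, 72, 72, 24

Expected counts for N = 384 under a 9:3:3:1 ratio (total parts = 16):
  purple smooth: 384 × 9/16 = 216
  purple shrunken: 384 × 3/16 = 72
  yellow smooth: 384 × 3/16 = 72
  yellow shrunken: 384 × 1/16 = 24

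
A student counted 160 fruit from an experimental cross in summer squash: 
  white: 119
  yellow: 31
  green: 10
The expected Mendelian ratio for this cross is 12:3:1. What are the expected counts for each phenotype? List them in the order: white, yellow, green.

120, 30, 10

The 12:3:1 ratio has 16 parts, so with N = 160 the expected counts are:
  white: 160 × 12/16 = 120
  yellow: 160 × 3/16 = 30
  green: 160 × 1/16 = 10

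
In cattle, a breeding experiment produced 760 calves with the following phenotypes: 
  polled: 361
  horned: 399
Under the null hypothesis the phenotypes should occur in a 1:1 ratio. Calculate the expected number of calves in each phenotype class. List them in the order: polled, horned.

380, 380

Total ratio parts = 2. Expected numbers out of 760:
  polled: 760 × 1/2 = 380
  horned: 760 × 1/2 = 380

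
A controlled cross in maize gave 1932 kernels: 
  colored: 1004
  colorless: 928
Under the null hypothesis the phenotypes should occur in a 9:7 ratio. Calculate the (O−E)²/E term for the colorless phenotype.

Under the 9:7 hypothesis (Σ ratio = 16, N = 1932):
  colored: 1932 × 9/16 = 1086.75
  colorless: 1932 × 7/16 = 845.25
Contribution of colorless: (928 − 845.25)² / 845.25 = 8.1012

8.101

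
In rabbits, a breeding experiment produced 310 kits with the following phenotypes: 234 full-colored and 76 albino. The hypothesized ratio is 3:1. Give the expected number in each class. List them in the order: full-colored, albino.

The 3:1 ratio has 4 parts, so with N = 310 the expected counts are:
  full-colored: 310 × 3/4 = 232.5
  albino: 310 × 1/4 = 77.5

232.5, 77.5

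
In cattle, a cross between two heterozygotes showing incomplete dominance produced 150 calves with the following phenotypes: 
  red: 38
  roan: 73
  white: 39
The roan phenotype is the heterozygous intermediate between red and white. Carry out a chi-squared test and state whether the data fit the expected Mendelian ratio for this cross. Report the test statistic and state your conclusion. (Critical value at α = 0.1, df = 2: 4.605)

With incomplete dominance, a heterozygote × heterozygote cross gives a 1:2:1 phenotypic ratio.
Under the 1:2:1 hypothesis (Σ ratio = 4, N = 150):
  red: 150 × 1/4 = 37.5
  roan: 150 × 2/4 = 75
  white: 150 × 1/4 = 37.5
χ² = Σ (O − E)² / E
  red: (38 − 37.5)² / 37.5 = 0.0067
  roan: (73 − 75)² / 75 = 0.0533
  white: (39 − 37.5)² / 37.5 = 0.0600
χ² = 0.0067 + 0.0533 + 0.0600 = 0.120
Degrees of freedom = 3 − 1 = 2; critical value at α = 0.1 is 4.605.
Since 0.120 < 4.605, we fail to reject the null hypothesis — the data are consistent with the 1:2:1 ratio.

0.120; consistent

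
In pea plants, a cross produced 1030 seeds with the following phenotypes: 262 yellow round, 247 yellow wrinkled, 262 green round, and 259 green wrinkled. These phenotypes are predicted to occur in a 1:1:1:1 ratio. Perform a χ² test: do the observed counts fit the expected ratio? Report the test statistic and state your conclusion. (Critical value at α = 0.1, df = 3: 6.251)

0.594; consistent

Expected counts for N = 1030 under a 1:1:1:1 ratio (total parts = 4):
  yellow round: 1030 × 1/4 = 257.5
  yellow wrinkled: 1030 × 1/4 = 257.5
  green round: 1030 × 1/4 = 257.5
  green wrinkled: 1030 × 1/4 = 257.5
χ² = Σ (O − E)² / E
  yellow round: (262 − 257.5)² / 257.5 = 0.0786
  yellow wrinkled: (247 − 257.5)² / 257.5 = 0.4282
  green round: (262 − 257.5)² / 257.5 = 0.0786
  green wrinkled: (259 − 257.5)² / 257.5 = 0.0087
χ² = 0.0786 + 0.4282 + 0.0786 + 0.0087 = 0.5941 ≈ 0.594
Degrees of freedom = 4 − 1 = 3; critical value at α = 0.1 is 6.251.
Since 0.594 < 6.251, we fail to reject the null hypothesis — the data are consistent with the 1:1:1:1 ratio.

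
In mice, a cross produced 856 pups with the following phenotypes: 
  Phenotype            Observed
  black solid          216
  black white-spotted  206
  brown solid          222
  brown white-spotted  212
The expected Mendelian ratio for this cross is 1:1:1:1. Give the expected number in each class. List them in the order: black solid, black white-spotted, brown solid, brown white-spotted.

214, 214, 214, 214

The 1:1:1:1 ratio has 4 parts, so with N = 856 the expected counts are:
  black solid: 856 × 1/4 = 214
  black white-spotted: 856 × 1/4 = 214
  brown solid: 856 × 1/4 = 214
  brown white-spotted: 856 × 1/4 = 214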